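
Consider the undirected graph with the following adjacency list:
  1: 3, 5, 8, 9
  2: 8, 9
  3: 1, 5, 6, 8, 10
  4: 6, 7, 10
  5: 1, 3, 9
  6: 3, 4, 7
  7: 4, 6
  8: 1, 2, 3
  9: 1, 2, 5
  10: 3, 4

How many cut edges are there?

The edges on the cycle 6-7-4-6 are not bridges since each lies on that cycle.
Every edge lies on some cycle, so there are no bridges.

0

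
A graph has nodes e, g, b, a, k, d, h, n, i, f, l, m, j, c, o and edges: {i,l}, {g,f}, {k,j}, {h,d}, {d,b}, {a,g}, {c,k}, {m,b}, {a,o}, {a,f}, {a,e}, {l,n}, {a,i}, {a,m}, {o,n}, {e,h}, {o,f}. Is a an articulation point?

Deleting a raises the number of components from 2 to 3, so a is a cut vertex.

Yes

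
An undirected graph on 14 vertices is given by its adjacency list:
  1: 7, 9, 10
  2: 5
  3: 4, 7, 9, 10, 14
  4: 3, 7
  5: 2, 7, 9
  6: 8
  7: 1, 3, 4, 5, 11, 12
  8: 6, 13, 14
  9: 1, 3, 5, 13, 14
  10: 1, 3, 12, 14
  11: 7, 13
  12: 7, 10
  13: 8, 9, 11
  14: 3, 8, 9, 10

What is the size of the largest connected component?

14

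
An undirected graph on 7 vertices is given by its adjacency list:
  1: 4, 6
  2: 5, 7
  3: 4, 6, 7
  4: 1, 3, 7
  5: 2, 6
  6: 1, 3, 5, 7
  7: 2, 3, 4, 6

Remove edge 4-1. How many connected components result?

4 and 1 are still connected via 4-7-6-1, so the component count stays at 1.

1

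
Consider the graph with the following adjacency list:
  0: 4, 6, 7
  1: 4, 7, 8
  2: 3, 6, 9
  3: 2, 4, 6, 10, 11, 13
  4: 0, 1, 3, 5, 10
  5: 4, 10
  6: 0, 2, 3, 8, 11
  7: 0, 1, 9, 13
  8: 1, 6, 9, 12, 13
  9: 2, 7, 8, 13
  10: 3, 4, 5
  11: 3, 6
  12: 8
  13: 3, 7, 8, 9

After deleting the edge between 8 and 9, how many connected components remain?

8 and 9 are still connected via 8-13-9, so the component count stays at 1.

1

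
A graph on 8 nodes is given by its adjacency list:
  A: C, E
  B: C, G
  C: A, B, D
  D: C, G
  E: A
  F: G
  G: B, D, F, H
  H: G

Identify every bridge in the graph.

A-C, A-E, F-G, G-H

The edges on the cycle B-C-D-G-B are not bridges since each lies on that cycle.
But removing C-A disconnects C from A; removing A-E disconnects A from E; removing G-H disconnects G from H; removing G-F disconnects G from F — these are bridges.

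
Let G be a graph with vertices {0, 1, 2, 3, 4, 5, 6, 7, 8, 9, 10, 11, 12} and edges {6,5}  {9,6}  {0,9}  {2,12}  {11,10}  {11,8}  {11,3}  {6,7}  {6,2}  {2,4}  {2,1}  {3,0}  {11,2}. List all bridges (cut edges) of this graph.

The edges on the cycle 11-3-0-9-6-2-11 are not bridges since each lies on that cycle.
But removing 6–5 disconnects 6 from 5; removing 11–10 disconnects 11 from 10; removing 11–8 disconnects 11 from 8; removing 4–2 disconnects 4 from 2 — these are bridges.
In total 7 edges are bridges.

1-2, 10-11, 11-8, 12-2, 2-4, 5-6, 6-7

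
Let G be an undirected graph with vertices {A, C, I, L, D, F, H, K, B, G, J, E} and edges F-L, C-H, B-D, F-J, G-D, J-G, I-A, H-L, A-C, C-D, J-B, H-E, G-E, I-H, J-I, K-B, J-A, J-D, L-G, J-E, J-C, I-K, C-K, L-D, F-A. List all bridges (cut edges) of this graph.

none

The edges on the cycle J-I-K-C-A-J are not bridges since each lies on that cycle.
Every edge lies on some cycle, so there are no bridges.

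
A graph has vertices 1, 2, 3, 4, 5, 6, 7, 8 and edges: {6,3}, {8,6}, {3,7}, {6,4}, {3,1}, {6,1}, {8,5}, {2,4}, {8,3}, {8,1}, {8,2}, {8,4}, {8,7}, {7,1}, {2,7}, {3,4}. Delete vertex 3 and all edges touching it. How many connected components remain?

1

With 3 gone, the remaining components are: {1, 2, 4, 5, 6, 7, 8}.
That is 1 component.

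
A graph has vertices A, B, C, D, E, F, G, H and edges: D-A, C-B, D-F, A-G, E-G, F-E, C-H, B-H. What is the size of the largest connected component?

5

Starting from B we can reach B, C, H. That is one component of size 3.
Starting from A we can reach A, D, E, F, G. That is one component of size 5.
The largest has 5 vertices.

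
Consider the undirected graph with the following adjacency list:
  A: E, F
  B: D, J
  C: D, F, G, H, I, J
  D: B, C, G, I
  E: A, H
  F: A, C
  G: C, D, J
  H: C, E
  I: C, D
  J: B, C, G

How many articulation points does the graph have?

1

Removing C increases the component count from 1 to 2, so C is a cut vertex.
By contrast removing I leaves 1 component; it is not a cut vertex. No other vertex is a cut vertex either.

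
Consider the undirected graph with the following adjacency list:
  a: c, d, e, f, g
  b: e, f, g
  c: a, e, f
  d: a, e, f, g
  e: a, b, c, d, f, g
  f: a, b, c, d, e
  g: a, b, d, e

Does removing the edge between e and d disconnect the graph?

No

After removing e-d, the path e-f-d still connects them, so the edge is not a bridge.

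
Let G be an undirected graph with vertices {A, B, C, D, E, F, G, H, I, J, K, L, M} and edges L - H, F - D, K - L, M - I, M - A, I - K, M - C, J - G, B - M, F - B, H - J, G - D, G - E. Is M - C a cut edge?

Removing M - C leaves no path between M and C: the component count goes from 1 to 2. So it is a bridge.

Yes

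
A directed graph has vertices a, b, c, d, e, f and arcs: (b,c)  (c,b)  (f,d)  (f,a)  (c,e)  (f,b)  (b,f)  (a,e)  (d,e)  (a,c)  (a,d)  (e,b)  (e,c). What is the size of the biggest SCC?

{a, b, c, d, e, f} are all mutually reachable — one SCC of size 6.
The largest has 6 vertices.

6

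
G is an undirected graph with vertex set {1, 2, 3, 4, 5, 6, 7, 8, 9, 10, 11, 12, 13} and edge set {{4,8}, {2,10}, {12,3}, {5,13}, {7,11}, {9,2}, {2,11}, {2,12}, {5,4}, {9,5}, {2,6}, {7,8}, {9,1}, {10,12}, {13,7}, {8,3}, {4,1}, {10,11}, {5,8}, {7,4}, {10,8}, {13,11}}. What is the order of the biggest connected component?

Starting from 1 we can reach 1, 2, 3, 4, 5, 6, 7, 8, 9, 10, 11, 12, 13. That is one component of size 13.
The largest has 13 vertices.

13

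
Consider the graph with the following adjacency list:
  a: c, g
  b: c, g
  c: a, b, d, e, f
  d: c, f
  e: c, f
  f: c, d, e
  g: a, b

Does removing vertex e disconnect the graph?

Deleting e leaves 1 component (was 1) (its neighbors c, f remain connected to each other), so e is not a cut vertex.

No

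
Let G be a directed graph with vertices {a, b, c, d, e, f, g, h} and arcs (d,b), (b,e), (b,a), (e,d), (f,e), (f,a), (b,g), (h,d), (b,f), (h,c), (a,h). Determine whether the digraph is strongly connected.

There is no directed path from g to f, so the graph is not strongly connected.

No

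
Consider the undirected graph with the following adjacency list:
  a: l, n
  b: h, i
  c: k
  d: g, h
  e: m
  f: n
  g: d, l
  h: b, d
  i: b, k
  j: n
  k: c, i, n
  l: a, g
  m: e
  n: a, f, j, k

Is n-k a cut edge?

After removing n-k, the path n-a-l-g-d-h-b-i-k still connects them, so the edge is not a bridge.

No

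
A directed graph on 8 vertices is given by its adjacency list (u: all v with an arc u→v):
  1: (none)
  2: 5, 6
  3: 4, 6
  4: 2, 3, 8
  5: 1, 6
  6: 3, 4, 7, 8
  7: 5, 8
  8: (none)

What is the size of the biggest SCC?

{2, 3, 4, 5, 6, 7} are all mutually reachable — one SCC of size 6.
{8} is an SCC by itself.
{1} is an SCC by itself.
The largest has 6 vertices.

6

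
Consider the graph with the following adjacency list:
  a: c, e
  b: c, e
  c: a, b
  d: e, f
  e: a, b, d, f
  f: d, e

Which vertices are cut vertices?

e

Removing e increases the component count from 1 to 2, so e is a cut vertex.
By contrast removing b leaves 1 component; it is not a cut vertex. No other vertex is a cut vertex either.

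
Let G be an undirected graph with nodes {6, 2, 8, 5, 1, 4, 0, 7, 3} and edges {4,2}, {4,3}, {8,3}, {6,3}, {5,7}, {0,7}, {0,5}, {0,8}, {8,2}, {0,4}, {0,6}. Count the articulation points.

Removing 0 increases the component count from 2 to 3, so 0 is a cut vertex.
By contrast removing 4 leaves 2 components; it is not a cut vertex. No other vertex is a cut vertex either.

1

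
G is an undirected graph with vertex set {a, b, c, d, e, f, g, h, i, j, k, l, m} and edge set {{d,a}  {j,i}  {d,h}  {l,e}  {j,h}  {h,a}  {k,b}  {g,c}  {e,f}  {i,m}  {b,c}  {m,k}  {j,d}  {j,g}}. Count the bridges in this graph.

2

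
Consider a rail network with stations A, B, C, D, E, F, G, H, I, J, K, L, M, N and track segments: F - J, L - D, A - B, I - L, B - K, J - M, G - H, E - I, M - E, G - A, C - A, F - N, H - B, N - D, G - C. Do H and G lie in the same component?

Yes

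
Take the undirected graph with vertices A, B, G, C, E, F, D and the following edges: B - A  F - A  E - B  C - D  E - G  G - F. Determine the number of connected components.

2

Starting from C we can reach C, D. That is one component of size 2.
Starting from A we can reach A, B, E, F, G. That is one component of size 5.
Total: 2 components.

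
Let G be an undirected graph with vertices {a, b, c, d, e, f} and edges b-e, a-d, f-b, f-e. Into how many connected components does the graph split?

c is isolated — a component by itself.
Starting from a we can reach a, d. That is one component of size 2.
Starting from b we can reach b, e, f. That is one component of size 3.
Total: 3 components.

3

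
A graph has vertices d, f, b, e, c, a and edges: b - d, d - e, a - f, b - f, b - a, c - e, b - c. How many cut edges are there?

0

The edges on the cycle b-a-f-b are not bridges since each lies on that cycle.
Every edge lies on some cycle, so there are no bridges.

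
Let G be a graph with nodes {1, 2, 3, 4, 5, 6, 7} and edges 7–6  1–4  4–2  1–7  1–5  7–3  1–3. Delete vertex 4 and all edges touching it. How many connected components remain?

With 4 gone, the remaining components are: {2}; {1, 3, 5, 6, 7}.
That is 2 components.

2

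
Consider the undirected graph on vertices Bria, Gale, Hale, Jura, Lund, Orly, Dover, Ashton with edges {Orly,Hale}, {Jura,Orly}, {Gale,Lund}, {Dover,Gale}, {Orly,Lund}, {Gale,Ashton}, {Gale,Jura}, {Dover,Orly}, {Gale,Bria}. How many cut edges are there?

The edges on the cycle Dover-Gale-Jura-Orly-Dover are not bridges since each lies on that cycle.
But removing Ashton - Gale disconnects Ashton from Gale; removing Orly - Hale disconnects Orly from Hale; removing Bria - Gale disconnects Bria from Gale — these are bridges.
That makes 3 bridges.

3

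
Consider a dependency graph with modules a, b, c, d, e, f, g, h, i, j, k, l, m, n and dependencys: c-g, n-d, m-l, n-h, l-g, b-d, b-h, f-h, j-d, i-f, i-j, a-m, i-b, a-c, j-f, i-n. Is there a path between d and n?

Yes

From d we can reach b, d, f, h, i, j, n, which includes n.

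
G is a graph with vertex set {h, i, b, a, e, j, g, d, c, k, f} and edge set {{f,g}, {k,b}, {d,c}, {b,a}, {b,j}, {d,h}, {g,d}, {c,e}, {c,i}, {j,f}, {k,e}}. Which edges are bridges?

The edges on the cycle k-b-j-f-g-d-c-e-k are not bridges since each lies on that cycle.
But removing h - d disconnects h from d; removing i - c disconnects i from c; removing b - a disconnects b from a — these are bridges.

a-b, c-i, d-h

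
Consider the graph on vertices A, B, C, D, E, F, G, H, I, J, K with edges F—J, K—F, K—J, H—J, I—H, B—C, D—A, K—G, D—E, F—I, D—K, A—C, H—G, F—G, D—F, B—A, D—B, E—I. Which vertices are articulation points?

Removing D increases the component count from 1 to 2, so D is a cut vertex.
By contrast removing K leaves 1 component; it is not a cut vertex. No other vertex is a cut vertex either.

D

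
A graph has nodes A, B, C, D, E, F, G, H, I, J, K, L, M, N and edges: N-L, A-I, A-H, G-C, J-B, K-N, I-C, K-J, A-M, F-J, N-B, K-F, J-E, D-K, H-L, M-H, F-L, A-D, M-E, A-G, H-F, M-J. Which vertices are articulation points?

Removing A increases the component count from 1 to 2, so A is a cut vertex.
By contrast removing E leaves 1 component; it is not a cut vertex. No other vertex is a cut vertex either.

A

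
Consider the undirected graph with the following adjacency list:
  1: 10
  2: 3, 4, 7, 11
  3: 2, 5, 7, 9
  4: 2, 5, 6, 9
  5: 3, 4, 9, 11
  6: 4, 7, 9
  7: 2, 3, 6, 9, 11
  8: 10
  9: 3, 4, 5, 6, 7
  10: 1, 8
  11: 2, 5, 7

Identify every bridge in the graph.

The edges on the cycle 2-11-7-6-9-4-2 are not bridges since each lies on that cycle.
But removing 8-10 disconnects 8 from 10; removing 10-1 disconnects 10 from 1 — these are bridges.

1-10, 10-8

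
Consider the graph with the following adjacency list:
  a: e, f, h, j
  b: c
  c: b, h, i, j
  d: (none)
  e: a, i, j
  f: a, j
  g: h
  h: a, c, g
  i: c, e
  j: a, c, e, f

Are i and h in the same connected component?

Yes

From i we can reach a, b, c, e, f, g, h, i, j, which includes h.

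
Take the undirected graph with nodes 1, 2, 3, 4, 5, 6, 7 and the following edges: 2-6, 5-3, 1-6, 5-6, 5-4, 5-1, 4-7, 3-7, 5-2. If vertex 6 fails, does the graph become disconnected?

Deleting 6 leaves 1 component (was 1) (its neighbors 1, 2, 5 remain connected to each other), so 6 is not a cut vertex.

No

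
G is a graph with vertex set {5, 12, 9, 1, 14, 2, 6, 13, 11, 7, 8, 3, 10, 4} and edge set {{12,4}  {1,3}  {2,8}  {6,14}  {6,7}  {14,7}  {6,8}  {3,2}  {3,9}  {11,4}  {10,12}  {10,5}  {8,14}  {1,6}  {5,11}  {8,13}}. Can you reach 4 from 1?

No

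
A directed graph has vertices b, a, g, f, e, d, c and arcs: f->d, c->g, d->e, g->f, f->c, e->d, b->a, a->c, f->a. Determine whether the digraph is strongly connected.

No

There is no directed path from e to f, so the graph is not strongly connected.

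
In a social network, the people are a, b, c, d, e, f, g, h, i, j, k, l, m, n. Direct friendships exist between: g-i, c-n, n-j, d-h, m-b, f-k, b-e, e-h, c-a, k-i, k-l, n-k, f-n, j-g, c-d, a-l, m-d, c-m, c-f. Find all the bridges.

none

The edges on the cycle c-m-b-e-h-d-c are not bridges since each lies on that cycle.
Every edge lies on some cycle, so there are no bridges.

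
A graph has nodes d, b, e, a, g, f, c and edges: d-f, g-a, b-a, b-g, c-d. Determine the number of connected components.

e is isolated — a component by itself.
Starting from a we can reach a, b, g. That is one component of size 3.
Starting from c we can reach c, d, f. That is one component of size 3.
Total: 3 components.

3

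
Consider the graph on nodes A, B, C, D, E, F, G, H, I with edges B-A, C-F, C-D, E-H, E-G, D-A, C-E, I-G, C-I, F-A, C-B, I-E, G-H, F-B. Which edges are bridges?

The edges on the cycle C-F-B-C are not bridges since each lies on that cycle.
Every edge lies on some cycle, so there are no bridges.

none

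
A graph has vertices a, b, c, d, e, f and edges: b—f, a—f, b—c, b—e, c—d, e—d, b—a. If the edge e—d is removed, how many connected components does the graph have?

e and d are still connected via e-b-c-d, so the component count stays at 1.

1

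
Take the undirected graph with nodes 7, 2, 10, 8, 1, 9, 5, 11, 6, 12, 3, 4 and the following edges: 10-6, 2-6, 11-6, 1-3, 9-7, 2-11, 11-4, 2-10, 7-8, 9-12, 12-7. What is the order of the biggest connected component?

5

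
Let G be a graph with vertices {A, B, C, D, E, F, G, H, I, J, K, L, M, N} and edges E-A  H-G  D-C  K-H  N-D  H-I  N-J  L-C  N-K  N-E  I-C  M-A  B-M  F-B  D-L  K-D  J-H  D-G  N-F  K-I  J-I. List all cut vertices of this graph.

Removing N increases the component count from 1 to 2, so N is a cut vertex.
By contrast removing E leaves 1 component; it is not a cut vertex. No other vertex is a cut vertex either.

N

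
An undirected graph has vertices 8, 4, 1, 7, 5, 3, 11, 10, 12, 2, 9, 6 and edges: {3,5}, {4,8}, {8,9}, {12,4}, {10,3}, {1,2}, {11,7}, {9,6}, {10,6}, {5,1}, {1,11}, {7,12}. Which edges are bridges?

1-2

The edges on the cycle 10-3-5-1-11-7-12-4-8-9-6-10 are not bridges since each lies on that cycle.
But removing 2-1 disconnects 2 from 1 — this is a bridge.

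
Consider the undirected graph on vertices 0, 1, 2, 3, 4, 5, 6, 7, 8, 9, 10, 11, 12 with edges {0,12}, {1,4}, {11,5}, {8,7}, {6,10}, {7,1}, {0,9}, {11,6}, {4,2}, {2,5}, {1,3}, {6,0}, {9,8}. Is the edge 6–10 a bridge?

Removing 6–10 leaves no path between 6 and 10: the component count goes from 1 to 2. So it is a bridge.

Yes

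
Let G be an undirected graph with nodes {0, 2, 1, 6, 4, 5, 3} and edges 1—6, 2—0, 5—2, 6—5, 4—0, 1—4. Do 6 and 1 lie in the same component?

From 6 we can reach 0, 1, 2, 4, 5, 6, which includes 1.

Yes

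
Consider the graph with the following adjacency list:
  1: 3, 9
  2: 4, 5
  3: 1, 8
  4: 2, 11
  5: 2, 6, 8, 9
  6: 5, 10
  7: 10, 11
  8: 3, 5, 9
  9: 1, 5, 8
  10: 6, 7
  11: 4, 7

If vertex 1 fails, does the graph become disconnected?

Deleting 1 leaves 1 component (was 1) (its neighbors 3, 9 remain connected to each other), so 1 is not a cut vertex.

No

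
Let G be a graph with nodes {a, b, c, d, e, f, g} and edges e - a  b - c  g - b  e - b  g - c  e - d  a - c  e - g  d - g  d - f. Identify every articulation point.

d

Removing d increases the component count from 1 to 2, so d is a cut vertex.
By contrast removing c leaves 1 component; it is not a cut vertex. No other vertex is a cut vertex either.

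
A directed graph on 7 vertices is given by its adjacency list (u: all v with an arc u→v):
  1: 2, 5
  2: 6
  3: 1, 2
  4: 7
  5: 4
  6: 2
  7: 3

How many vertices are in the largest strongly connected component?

5

{1, 3, 4, 5, 7} are all mutually reachable — one SCC of size 5.
{2, 6} are all mutually reachable — one SCC of size 2.
The largest has 5 vertices.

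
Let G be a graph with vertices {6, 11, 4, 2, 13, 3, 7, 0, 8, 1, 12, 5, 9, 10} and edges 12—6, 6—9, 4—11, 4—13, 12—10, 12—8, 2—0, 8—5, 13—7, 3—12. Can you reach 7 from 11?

From 11 we can reach 4, 7, 11, 13, which includes 7.

Yes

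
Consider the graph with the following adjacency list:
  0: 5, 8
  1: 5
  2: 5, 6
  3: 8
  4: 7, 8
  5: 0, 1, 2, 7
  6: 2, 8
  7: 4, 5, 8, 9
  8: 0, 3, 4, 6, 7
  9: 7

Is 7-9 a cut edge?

Yes

Removing 7-9 leaves no path between 7 and 9: the component count goes from 1 to 2. So it is a bridge.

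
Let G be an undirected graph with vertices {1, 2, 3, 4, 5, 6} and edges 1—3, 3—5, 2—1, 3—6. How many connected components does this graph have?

4 is isolated — a component by itself.
Starting from 1 we can reach 1, 2, 3, 5, 6. That is one component of size 5.
Total: 2 components.

2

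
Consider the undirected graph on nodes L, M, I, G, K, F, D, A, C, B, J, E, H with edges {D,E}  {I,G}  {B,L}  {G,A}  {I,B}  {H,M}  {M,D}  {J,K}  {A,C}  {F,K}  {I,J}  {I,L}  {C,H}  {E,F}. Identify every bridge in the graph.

The edges on the cycle I-B-L-I are not bridges since each lies on that cycle.
Every edge lies on some cycle, so there are no bridges.

none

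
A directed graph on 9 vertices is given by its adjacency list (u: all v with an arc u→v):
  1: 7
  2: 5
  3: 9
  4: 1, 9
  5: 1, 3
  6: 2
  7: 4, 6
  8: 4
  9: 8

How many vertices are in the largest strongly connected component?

9

{1, 2, 3, 4, 5, 6, 7, 8, 9} are all mutually reachable — one SCC of size 9.
The largest has 9 vertices.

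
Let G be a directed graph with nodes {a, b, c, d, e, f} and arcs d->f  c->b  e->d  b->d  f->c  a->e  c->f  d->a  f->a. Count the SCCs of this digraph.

1

{a, b, c, d, e, f} are all mutually reachable — one SCC of size 6.
That gives 1 strongly connected component.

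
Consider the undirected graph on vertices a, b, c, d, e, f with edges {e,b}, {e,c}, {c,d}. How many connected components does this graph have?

3

a is isolated — a component by itself.
f is isolated — a component by itself.
Starting from b we can reach b, c, d, e. That is one component of size 4.
Total: 3 components.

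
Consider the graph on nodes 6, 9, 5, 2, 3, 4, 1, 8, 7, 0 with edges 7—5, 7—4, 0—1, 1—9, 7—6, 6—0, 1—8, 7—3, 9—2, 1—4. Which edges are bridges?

1-8, 1-9, 2-9, 3-7, 5-7

The edges on the cycle 7-6-0-1-4-7 are not bridges since each lies on that cycle.
But removing 9—2 disconnects 9 from 2; removing 1—8 disconnects 1 from 8; removing 7—5 disconnects 7 from 5; removing 9—1 disconnects 9 from 1 — these are bridges.
In total 5 edges are bridges.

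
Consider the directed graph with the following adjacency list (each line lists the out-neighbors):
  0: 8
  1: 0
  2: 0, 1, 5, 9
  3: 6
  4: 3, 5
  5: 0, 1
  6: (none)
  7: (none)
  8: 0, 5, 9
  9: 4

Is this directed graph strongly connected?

There is no directed path from 2 to 7, so the graph is not strongly connected.

No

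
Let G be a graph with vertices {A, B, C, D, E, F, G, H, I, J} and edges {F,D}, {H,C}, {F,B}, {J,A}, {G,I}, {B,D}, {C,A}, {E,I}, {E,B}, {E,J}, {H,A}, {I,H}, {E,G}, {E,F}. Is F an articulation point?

No

Deleting F leaves 1 component (was 1) (its neighbors B, D, E remain connected to each other), so F is not a cut vertex.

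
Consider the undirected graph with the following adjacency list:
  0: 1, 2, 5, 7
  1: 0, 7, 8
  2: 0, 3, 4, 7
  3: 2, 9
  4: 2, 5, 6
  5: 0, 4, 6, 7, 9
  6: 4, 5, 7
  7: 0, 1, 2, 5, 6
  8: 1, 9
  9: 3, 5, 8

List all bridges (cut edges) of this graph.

none

The edges on the cycle 5-4-6-7-5 are not bridges since each lies on that cycle.
Every edge lies on some cycle, so there are no bridges.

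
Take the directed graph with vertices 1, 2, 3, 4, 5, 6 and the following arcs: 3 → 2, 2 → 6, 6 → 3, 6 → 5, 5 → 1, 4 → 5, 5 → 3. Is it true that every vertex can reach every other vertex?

There is no directed path from 1 to 5, so the graph is not strongly connected.

No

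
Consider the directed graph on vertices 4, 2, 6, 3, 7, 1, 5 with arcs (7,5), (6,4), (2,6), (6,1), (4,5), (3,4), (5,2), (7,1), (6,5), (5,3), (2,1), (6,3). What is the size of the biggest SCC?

5

{2, 3, 4, 5, 6} are all mutually reachable — one SCC of size 5.
{7} is an SCC by itself.
{1} is an SCC by itself.
The largest has 5 vertices.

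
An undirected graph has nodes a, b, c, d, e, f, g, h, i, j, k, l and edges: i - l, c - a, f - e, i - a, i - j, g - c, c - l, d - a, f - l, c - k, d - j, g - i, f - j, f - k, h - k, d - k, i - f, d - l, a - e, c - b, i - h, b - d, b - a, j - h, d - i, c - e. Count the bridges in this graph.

The edges on the cycle g-c-b-d-i-g are not bridges since each lies on that cycle.
Every edge lies on some cycle, so there are no bridges.

0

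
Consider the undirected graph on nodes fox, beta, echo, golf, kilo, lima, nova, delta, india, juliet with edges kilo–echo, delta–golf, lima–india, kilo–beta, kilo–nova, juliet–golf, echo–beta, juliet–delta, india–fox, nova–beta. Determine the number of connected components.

3

Starting from golf we can reach golf, delta, juliet. That is one component of size 3.
Starting from fox we can reach fox, lima, india. That is one component of size 3.
Starting from beta we can reach beta, echo, kilo, nova. That is one component of size 4.
Total: 3 components.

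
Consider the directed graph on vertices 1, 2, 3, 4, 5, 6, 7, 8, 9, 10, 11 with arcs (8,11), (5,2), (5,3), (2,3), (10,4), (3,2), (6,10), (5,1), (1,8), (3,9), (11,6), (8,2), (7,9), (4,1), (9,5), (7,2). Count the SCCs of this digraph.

{1, 2, 3, 4, 5, 6, 8, 9, 10, 11} are all mutually reachable — one SCC of size 10.
{7} is an SCC by itself.
That gives 2 strongly connected components.

2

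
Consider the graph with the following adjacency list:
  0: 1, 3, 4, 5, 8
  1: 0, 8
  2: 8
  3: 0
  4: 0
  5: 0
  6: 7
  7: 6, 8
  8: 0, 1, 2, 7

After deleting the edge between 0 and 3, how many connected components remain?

2

Before removal there is 1 component.
0-3 is a bridge — removing it separates 0's side from 3's side.
After removal: 2 components.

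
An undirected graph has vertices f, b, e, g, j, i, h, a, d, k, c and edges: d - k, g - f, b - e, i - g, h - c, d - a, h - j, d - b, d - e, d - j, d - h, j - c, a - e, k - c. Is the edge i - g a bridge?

Removing i - g leaves no path between i and g: the component count goes from 2 to 3. So it is a bridge.

Yes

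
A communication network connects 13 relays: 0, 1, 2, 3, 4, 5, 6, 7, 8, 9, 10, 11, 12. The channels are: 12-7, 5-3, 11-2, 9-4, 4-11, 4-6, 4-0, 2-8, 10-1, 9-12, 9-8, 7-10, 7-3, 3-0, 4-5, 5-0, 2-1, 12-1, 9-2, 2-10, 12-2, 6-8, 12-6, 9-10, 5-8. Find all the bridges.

none

The edges on the cycle 9-12-7-3-0-4-9 are not bridges since each lies on that cycle.
Every edge lies on some cycle, so there are no bridges.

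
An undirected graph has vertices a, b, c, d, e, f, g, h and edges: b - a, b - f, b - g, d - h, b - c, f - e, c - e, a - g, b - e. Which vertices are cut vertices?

Removing b increases the component count from 2 to 3, so b is a cut vertex.
By contrast removing f leaves 2 components; it is not a cut vertex. No other vertex is a cut vertex either.

b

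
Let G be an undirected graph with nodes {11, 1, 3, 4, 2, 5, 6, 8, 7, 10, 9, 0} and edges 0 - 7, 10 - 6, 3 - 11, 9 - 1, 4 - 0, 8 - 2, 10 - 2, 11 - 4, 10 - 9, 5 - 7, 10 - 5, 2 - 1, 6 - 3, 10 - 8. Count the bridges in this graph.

0

The edges on the cycle 10-6-3-11-4-0-7-5-10 are not bridges since each lies on that cycle.
Every edge lies on some cycle, so there are no bridges.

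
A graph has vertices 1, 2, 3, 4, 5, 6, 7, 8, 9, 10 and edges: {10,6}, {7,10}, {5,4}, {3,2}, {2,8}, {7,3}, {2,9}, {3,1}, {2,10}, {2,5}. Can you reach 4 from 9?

From 9 we can reach 1, 2, 3, 4, 5, 6, 7, 8, 9, 10, which includes 4.

Yes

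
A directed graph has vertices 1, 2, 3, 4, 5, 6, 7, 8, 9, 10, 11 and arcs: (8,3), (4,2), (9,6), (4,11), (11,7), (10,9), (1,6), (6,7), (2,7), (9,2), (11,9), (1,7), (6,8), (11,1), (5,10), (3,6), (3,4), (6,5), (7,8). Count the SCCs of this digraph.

1

{1, 2, 3, 4, 5, 6, 7, 8, 9, 10, 11} are all mutually reachable — one SCC of size 11.
That gives 1 strongly connected component.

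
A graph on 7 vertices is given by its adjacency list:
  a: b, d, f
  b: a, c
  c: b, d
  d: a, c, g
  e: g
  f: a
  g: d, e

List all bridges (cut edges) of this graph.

a-f, d-g, e-g

The edges on the cycle a-b-c-d-a are not bridges since each lies on that cycle.
But removing d-g disconnects d from g; removing a-f disconnects a from f; removing g-e disconnects g from e — these are bridges.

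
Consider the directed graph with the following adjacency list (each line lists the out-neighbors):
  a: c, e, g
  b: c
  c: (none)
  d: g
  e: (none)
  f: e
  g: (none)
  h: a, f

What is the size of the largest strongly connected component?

1

{c} is an SCC by itself.
{a} is an SCC by itself.
{d} is an SCC by itself.
{e} is an SCC by itself.
{f} is an SCC by itself.
(and 3 more singleton SCCs)
The largest has 1 vertex.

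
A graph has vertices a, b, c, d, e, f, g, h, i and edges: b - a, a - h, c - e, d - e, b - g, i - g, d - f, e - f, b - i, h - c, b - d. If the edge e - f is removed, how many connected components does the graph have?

e and f are still connected via e-d-f, so the component count stays at 1.

1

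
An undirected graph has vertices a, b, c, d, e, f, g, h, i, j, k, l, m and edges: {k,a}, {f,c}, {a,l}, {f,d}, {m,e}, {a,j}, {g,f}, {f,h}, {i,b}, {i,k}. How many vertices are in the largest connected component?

6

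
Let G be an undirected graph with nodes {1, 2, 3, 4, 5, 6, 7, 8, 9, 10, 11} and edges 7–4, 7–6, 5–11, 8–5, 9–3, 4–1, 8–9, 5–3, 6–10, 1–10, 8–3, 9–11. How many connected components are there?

2 is isolated — a component by itself.
Starting from 1 we can reach 1, 4, 6, 7, 10. That is one component of size 5.
Starting from 3 we can reach 3, 5, 8, 9, 11. That is one component of size 5.
Total: 3 components.

3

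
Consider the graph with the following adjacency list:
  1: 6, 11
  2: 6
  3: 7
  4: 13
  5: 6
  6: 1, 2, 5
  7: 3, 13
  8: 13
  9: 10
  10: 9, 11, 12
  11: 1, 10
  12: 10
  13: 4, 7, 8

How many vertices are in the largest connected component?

8

Starting from 3 we can reach 3, 4, 7, 8, 13. That is one component of size 5.
Starting from 1 we can reach 1, 2, 5, 6, 9, 10, 11, 12. That is one component of size 8.
The largest has 8 vertices.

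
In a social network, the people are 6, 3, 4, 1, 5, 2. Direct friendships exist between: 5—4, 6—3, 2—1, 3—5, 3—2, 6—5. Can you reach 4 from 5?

Yes

From 5 we can reach 1, 2, 3, 4, 5, 6, which includes 4.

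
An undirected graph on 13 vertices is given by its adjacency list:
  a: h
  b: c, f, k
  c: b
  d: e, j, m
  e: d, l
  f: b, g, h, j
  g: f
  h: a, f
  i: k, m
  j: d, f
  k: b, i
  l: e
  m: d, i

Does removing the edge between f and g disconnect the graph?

Removing f-g leaves no path between f and g: the component count goes from 1 to 2. So it is a bridge.

Yes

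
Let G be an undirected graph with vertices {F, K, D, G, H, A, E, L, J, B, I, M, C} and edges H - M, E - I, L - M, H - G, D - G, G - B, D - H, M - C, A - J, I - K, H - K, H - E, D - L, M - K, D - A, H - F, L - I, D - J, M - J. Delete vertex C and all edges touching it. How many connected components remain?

With C gone, the remaining components are: {A, B, D, E, F, G, H, I, J, K, L, M}.
That is 1 component.

1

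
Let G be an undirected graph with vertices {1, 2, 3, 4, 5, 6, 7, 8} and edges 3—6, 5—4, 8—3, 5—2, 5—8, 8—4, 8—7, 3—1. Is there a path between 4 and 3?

From 4 we can reach 1, 2, 3, 4, 5, 6, 7, 8, which includes 3.

Yes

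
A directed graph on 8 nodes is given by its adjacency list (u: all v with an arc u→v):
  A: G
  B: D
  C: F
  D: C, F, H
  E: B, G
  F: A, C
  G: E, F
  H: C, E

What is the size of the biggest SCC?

8

{A, B, C, D, E, F, G, H} are all mutually reachable — one SCC of size 8.
The largest has 8 vertices.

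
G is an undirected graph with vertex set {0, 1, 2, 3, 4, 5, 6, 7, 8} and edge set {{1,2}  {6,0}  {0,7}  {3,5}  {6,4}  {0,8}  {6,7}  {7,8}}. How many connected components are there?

Starting from 1 we can reach 1, 2. That is one component of size 2.
Starting from 3 we can reach 3, 5. That is one component of size 2.
Starting from 0 we can reach 0, 4, 6, 7, 8. That is one component of size 5.
Total: 3 components.

3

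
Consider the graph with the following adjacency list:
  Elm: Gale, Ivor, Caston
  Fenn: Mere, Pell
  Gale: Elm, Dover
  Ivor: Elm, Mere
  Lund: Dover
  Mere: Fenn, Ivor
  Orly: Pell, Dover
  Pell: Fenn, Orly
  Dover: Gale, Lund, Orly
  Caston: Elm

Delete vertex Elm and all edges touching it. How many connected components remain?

2

With Elm gone, the remaining components are: {Caston}; {Fenn, Gale, Ivor, Lund, Mere, Orly, Pell, Dover}.
That is 2 components.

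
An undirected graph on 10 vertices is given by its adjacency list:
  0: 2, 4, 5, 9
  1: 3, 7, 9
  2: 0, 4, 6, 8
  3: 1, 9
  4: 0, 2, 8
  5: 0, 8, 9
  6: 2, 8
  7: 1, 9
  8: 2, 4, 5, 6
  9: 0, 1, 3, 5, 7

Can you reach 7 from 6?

Yes

From 6 we can reach 0, 1, 2, 3, 4, 5, 6, 7, 8, 9, which includes 7.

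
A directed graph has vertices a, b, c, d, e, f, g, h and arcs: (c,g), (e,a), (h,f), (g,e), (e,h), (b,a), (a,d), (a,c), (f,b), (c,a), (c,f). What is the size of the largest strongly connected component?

{a, b, c, e, f, g, h} are all mutually reachable — one SCC of size 7.
{d} is an SCC by itself.
The largest has 7 vertices.

7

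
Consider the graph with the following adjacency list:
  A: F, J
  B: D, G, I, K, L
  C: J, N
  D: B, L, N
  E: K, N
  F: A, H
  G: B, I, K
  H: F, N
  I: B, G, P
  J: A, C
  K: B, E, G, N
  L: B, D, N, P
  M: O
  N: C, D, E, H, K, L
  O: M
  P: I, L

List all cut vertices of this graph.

Removing N increases the component count from 2 to 3, so N is a cut vertex.
By contrast removing D leaves 2 components; it is not a cut vertex. No other vertex is a cut vertex either.

N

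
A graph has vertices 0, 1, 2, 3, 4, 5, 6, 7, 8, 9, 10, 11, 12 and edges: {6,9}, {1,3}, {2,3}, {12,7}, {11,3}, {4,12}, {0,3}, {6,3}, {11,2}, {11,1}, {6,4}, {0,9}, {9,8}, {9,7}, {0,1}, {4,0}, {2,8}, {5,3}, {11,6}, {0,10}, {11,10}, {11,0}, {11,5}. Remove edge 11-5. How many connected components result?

11 and 5 are still connected via 11-3-5, so the component count stays at 1.

1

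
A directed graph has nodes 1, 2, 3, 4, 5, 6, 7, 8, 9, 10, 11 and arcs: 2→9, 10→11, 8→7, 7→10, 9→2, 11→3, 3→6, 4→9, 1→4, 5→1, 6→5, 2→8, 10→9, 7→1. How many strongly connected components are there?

{1, 2, 3, 4, 5, 6, 7, 8, 9, 10, 11} are all mutually reachable — one SCC of size 11.
That gives 1 strongly connected component.

1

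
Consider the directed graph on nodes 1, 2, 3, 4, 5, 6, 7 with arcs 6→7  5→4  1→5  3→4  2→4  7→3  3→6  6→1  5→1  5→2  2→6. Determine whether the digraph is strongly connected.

No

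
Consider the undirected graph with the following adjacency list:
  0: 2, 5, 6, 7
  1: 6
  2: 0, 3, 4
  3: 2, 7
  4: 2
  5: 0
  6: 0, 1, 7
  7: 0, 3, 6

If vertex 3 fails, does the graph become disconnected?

Deleting 3 leaves 1 component (was 1) (its neighbors 2, 7 remain connected to each other), so 3 is not a cut vertex.

No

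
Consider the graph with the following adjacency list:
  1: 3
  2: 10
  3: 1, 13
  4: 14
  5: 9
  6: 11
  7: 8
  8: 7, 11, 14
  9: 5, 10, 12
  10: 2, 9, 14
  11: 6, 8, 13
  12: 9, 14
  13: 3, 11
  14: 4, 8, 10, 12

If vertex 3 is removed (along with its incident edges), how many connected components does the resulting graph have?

2

With 3 gone, the remaining components are: {1}; {2, 4, 5, 6, 7, 8, 9, 10, 11, 12, 13, 14}.
That is 2 components.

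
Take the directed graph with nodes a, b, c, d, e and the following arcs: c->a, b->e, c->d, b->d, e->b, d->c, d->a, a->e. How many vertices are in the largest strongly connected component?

5

{a, b, c, d, e} are all mutually reachable — one SCC of size 5.
The largest has 5 vertices.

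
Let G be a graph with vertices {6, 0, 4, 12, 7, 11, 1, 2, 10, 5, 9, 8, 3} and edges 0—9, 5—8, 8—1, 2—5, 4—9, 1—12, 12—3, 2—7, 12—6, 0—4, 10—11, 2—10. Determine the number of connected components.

2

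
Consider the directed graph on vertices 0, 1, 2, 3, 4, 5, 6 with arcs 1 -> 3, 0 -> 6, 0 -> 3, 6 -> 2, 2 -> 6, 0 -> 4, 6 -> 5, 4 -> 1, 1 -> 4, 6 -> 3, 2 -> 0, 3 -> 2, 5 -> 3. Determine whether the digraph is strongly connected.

From 5 we can reach every vertex (0, 1, 2, 3, 4, 5, 6), and every vertex can reach 5 (0, 1, 2, 3, 4, 5, 6). So the whole graph is one strongly connected component.

Yes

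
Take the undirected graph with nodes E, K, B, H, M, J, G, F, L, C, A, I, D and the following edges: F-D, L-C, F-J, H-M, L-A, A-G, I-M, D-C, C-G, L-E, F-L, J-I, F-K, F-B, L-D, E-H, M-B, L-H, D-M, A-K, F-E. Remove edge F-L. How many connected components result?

1

F and L are still connected via F-E-L, so the component count stays at 1.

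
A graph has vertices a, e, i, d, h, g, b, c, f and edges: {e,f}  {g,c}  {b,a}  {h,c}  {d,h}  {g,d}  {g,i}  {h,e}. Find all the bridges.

The edges on the cycle g-d-h-c-g are not bridges since each lies on that cycle.
But removing e–f disconnects e from f; removing h–e disconnects h from e; removing g–i disconnects g from i; removing a–b disconnects a from b — these are bridges.

a-b, e-f, e-h, g-i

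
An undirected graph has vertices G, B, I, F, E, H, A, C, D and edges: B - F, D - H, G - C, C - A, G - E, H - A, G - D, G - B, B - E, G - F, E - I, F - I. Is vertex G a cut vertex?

Deleting G raises the number of components from 1 to 2, so G is a cut vertex.

Yes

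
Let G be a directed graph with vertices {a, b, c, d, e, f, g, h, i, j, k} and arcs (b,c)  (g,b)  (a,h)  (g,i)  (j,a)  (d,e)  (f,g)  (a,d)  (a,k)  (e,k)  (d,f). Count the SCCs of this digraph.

{a} is an SCC by itself.
{j} is an SCC by itself.
{k} is an SCC by itself.
{c} is an SCC by itself.
{g} is an SCC by itself.
(and 6 more singleton SCCs)
That gives 11 strongly connected components.

11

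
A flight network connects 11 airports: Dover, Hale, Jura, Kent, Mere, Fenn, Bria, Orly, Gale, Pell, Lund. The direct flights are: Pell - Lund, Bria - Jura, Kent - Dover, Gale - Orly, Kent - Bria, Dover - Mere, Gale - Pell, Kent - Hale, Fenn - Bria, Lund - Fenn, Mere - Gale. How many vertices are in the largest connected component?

Starting from Bria we can reach Bria, Fenn, Gale, Hale, Jura, Kent, Lund, Mere, Orly, Pell, Dover. That is one component of size 11.
The largest has 11 vertices.

11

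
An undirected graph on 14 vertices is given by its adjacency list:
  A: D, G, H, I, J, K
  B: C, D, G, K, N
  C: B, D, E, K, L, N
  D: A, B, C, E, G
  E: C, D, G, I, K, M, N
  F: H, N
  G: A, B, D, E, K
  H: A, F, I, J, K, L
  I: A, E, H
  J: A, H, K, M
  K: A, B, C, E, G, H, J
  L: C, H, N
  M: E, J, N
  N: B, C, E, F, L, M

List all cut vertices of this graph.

Removing G, for instance, still leaves 1 component. No single vertex removal increases the component count — the graph has no articulation points.

none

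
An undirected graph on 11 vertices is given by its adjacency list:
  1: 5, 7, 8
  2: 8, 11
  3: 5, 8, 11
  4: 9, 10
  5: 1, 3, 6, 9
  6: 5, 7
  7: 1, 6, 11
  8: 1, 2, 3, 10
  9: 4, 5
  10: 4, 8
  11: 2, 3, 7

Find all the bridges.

The edges on the cycle 8-10-4-9-5-3-8 are not bridges since each lies on that cycle.
Every edge lies on some cycle, so there are no bridges.

none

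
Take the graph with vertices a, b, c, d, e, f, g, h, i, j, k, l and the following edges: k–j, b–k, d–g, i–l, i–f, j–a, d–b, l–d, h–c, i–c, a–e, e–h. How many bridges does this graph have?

2

The edges on the cycle i-l-d-b-k-j-a-e-h-c-i are not bridges since each lies on that cycle.
But removing d–g disconnects d from g; removing i–f disconnects i from f — these are bridges.
That makes 2 bridges.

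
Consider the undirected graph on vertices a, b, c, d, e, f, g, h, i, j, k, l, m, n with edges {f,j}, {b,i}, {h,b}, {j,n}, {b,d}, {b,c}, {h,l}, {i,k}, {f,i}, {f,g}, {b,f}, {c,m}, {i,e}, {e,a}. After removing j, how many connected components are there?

2

With j gone, the remaining components are: {n}; {a, b, c, d, e, f, g, h, i, k, l, m}.
That is 2 components.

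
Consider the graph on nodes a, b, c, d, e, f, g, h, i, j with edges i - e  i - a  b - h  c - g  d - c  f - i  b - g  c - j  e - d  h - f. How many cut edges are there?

The edges on the cycle b-h-f-i-e-d-c-g-b are not bridges since each lies on that cycle.
But removing j - c disconnects j from c; removing a - i disconnects a from i — these are bridges.
That makes 2 bridges.

2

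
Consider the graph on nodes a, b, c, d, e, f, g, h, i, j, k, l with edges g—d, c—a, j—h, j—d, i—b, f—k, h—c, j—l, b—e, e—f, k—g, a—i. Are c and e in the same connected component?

From c we can reach a, b, c, d, e, f, g, h, i, j, k, l, which includes e.

Yes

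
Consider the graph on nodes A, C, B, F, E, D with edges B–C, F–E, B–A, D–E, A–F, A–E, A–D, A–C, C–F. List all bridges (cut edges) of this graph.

none

The edges on the cycle B-A-C-B are not bridges since each lies on that cycle.
Every edge lies on some cycle, so there are no bridges.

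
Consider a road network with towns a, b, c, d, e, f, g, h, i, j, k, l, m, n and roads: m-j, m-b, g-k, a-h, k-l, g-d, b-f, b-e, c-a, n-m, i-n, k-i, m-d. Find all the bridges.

The edges on the cycle g-k-i-n-m-d-g are not bridges since each lies on that cycle.
But removing j-m disconnects j from m; removing c-a disconnects c from a; removing f-b disconnects f from b; removing e-b disconnects e from b — these are bridges.
In total 7 edges are bridges.

a-c, a-h, b-e, b-f, b-m, j-m, k-l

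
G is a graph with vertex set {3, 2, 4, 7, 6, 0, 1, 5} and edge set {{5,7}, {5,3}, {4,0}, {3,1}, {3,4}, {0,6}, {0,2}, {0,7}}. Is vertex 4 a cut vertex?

No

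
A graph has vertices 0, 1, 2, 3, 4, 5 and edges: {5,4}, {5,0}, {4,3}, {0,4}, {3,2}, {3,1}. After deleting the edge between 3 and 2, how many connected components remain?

Before removal there is 1 component.
3-2 is a bridge — removing it separates 3's side from 2's side.
After removal: 2 components.

2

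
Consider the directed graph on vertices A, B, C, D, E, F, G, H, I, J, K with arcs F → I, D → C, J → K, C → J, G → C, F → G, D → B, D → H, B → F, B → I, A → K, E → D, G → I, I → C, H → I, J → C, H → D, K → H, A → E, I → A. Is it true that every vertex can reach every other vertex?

Yes

From F we can reach every vertex (A, B, C, D, E, F, G, H, I, J, K), and every vertex can reach F (A, B, C, D, E, F, G, H, I, J, K). So the whole graph is one strongly connected component.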